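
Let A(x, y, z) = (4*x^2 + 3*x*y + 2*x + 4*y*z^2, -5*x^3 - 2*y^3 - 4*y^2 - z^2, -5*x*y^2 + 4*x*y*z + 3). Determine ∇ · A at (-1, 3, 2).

∂A₁/∂x = 8*x + 3*y + 2
∂A₂/∂y = -6*y^2 - 8*y
∂A₃/∂z = 4*x*y
∇·A = 4*x*y + 8*x - 6*y^2 - 5*y + 2
At (-1, 3, 2): -87.

-87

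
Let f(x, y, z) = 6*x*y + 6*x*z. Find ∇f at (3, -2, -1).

(-18, 18, 18)

∂f/∂x = 6*y + 6*z
∂f/∂y = 6*x
∂f/∂z = 6*x
∇f = (6*y + 6*z, 6*x, 6*x)
At (3, -2, -1): (-18, 18, 18).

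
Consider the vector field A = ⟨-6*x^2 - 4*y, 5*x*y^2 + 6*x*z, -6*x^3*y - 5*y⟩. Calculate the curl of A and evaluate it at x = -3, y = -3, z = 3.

(∇×A)₁ = ∂A₃/∂y − ∂A₂/∂z = -6*x^3 - 6*x - 5
(∇×A)₂ = ∂A₁/∂z − ∂A₃/∂x = 18*x^2*y
(∇×A)₃ = ∂A₂/∂x − ∂A₁/∂y = 5*y^2 + 6*z + 4
∇×A = (-6*x^3 - 6*x - 5, 18*x^2*y, 5*y^2 + 6*z + 4)
At (-3, -3, 3): (175, -486, 67).

(175, -486, 67)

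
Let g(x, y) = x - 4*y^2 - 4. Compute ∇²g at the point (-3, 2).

-8

∂²g/∂x² = 0
∂²g/∂y² = -8
∇²g = -8
At (-3, 2): -8.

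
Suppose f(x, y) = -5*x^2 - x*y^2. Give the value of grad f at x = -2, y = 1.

∂f/∂x = -10*x - y^2
∂f/∂y = -2*x*y
∇f = (-10*x - y^2, -2*x*y)
At (-2, 1): (19, 4).

(19, 4)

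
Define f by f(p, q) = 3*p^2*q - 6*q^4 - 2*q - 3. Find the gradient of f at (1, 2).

(12, -191)

∂f/∂p = 6*p*q
∂f/∂q = 3*p^2 - 24*q^3 - 2
∇f = (6*p*q, 3*p^2 - 24*q^3 - 2)
At (1, 2): (12, -191).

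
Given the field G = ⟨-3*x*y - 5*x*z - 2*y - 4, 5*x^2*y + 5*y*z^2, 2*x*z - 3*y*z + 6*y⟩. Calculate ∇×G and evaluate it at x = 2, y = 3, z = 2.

(-60, -14, 68)

(∇×G)₁ = ∂G₃/∂y − ∂G₂/∂z = -10*y*z - 3*z + 6
(∇×G)₂ = ∂G₁/∂z − ∂G₃/∂x = -5*x - 2*z
(∇×G)₃ = ∂G₂/∂x − ∂G₁/∂y = 10*x*y + 3*x + 2
∇×G = (-10*y*z - 3*z + 6, -5*x - 2*z, 10*x*y + 3*x + 2)
At (2, 3, 2): (-60, -14, 68).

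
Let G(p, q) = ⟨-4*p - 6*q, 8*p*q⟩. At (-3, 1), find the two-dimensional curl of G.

∂G₂/∂p = 8*q
∂G₁/∂q = -6
Scalar curl = 8*q + 6
At (-3, 1): 14.

14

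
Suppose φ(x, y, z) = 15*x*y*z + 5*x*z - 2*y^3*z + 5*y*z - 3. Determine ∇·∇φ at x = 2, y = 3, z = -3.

108

∂²φ/∂x² = 0
∂²φ/∂y² = -12*y*z
∂²φ/∂z² = 0
∇²φ = -12*y*z
At (2, 3, -3): 108.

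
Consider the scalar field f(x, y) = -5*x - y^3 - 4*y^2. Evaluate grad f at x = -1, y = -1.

(-5, 5)

∂f/∂x = -5
∂f/∂y = -3*y^2 - 8*y
∇f = (-5, -3*y^2 - 8*y)
At (-1, -1): (-5, 5).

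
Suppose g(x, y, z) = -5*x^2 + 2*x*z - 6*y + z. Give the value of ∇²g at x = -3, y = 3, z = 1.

-10

∂²g/∂x² = -10
∂²g/∂y² = 0
∂²g/∂z² = 0
∇²g = -10
At (-3, 3, 1): -10.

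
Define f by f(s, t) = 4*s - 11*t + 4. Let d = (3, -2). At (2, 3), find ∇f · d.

34

∂f/∂s = 4
∂f/∂t = -11
∇f at (2, 3) = (4, -11)
∇f · d = (4)(3) + (-11)(-2) = 34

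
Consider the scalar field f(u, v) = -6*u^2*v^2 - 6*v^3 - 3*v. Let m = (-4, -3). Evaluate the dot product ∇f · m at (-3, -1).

∂f/∂u = -12*u*v^2
∂f/∂v = -12*u^2*v - 18*v^2 - 3
∇f at (-3, -1) = (36, 87)
∇f · m = (36)(-4) + (87)(-3) = -405

-405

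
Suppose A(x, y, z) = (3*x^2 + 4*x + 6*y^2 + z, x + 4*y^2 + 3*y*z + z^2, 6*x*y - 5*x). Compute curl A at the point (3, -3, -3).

(∇×A)₁ = ∂A₃/∂y − ∂A₂/∂z = 6*x - 3*y - 2*z
(∇×A)₂ = ∂A₁/∂z − ∂A₃/∂x = -6*y + 6
(∇×A)₃ = ∂A₂/∂x − ∂A₁/∂y = -12*y + 1
∇×A = (6*x - 3*y - 2*z, -6*y + 6, -12*y + 1)
At (3, -3, -3): (33, 24, 37).

(33, 24, 37)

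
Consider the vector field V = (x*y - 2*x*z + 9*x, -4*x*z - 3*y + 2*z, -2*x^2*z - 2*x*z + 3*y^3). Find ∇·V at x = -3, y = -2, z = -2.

∂V₁/∂x = y - 2*z + 9
∂V₂/∂y = -3
∂V₃/∂z = -2*x^2 - 2*x
∇·V = -2*x^2 - 2*x + y - 2*z + 6
At (-3, -2, -2): -4.

-4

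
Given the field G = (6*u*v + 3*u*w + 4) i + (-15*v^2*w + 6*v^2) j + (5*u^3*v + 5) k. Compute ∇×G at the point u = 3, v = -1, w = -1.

(150, 144, -18)

(∇×G)₁ = ∂G₃/∂v − ∂G₂/∂w = 5*u^3 + 15*v^2
(∇×G)₂ = ∂G₁/∂w − ∂G₃/∂u = -15*u^2*v + 3*u
(∇×G)₃ = ∂G₂/∂u − ∂G₁/∂v = -6*u
∇×G = (5*u^3 + 15*v^2, -15*u^2*v + 3*u, -6*u)
At (3, -1, -1): (150, 144, -18).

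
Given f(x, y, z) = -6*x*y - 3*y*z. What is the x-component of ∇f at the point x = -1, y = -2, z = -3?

12

(∇f)_1 = ∂f/∂x = -6*y
At (-1, -2, -3): 12.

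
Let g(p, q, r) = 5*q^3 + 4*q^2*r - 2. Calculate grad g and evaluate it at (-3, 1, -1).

(0, 7, 4)

∂g/∂p = 0
∂g/∂q = 15*q^2 + 8*q*r
∂g/∂r = 4*q^2
∇g = (0, 15*q^2 + 8*q*r, 4*q^2)
At (-3, 1, -1): (0, 7, 4).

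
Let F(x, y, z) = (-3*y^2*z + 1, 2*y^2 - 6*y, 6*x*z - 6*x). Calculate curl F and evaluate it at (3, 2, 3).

(∇×F)₁ = ∂F₃/∂y − ∂F₂/∂z = 0
(∇×F)₂ = ∂F₁/∂z − ∂F₃/∂x = -3*y^2 - 6*z + 6
(∇×F)₃ = ∂F₂/∂x − ∂F₁/∂y = 6*y*z
∇×F = (0, -3*y^2 - 6*z + 6, 6*y*z)
At (3, 2, 3): (0, -24, 36).

(0, -24, 36)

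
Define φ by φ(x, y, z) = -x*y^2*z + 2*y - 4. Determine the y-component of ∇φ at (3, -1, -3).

(∇φ)_2 = ∂φ/∂y = -2*x*y*z + 2
At (3, -1, -3): -16.

-16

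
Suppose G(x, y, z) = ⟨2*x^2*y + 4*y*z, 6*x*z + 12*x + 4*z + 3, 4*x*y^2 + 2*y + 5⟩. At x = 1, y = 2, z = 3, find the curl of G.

(8, -8, 16)

(∇×G)₁ = ∂G₃/∂y − ∂G₂/∂z = 8*x*y - 6*x - 2
(∇×G)₂ = ∂G₁/∂z − ∂G₃/∂x = -4*y^2 + 4*y
(∇×G)₃ = ∂G₂/∂x − ∂G₁/∂y = -2*x^2 + 2*z + 12
∇×G = (8*x*y - 6*x - 2, -4*y^2 + 4*y, -2*x^2 + 2*z + 12)
At (1, 2, 3): (8, -8, 16).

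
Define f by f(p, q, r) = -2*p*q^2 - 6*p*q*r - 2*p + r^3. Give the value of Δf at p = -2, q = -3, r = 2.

20

∂²f/∂p² = 0
∂²f/∂q² = -4*p
∂²f/∂r² = 6*r
∇²f = -4*p + 6*r
At (-2, -3, 2): 20.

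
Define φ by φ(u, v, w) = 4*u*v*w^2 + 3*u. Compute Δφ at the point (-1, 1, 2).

∂²φ/∂u² = 0
∂²φ/∂v² = 0
∂²φ/∂w² = 8*u*v
∇²φ = 8*u*v
At (-1, 1, 2): -8.

-8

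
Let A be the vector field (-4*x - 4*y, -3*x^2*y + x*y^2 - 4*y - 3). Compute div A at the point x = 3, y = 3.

∂A₁/∂x = -4
∂A₂/∂y = -3*x^2 + 2*x*y - 4
∇·A = -3*x^2 + 2*x*y - 8
At (3, 3): -17.

-17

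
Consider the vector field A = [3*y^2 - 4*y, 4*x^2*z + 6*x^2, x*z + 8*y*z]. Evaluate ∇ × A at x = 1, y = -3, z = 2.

(12, -2, 50)

(∇×A)₁ = ∂A₃/∂y − ∂A₂/∂z = -4*x^2 + 8*z
(∇×A)₂ = ∂A₁/∂z − ∂A₃/∂x = -z
(∇×A)₃ = ∂A₂/∂x − ∂A₁/∂y = 8*x*z + 12*x - 6*y + 4
∇×A = (-4*x^2 + 8*z, -z, 8*x*z + 12*x - 6*y + 4)
At (1, -3, 2): (12, -2, 50).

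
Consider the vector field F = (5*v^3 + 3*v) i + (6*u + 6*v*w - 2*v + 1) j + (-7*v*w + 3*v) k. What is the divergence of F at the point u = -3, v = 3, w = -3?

-41

∂F₁/∂u = 0
∂F₂/∂v = 6*w - 2
∂F₃/∂w = -7*v
∇·F = -7*v + 6*w - 2
At (-3, 3, -3): -41.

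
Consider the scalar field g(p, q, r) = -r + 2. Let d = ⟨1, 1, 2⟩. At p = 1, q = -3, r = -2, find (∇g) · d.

-2

∂g/∂p = 0
∂g/∂q = 0
∂g/∂r = -1
∇g at (1, -3, -2) = (0, 0, -1)
∇g · d = (0)(1) + (0)(1) + (-1)(2) = -2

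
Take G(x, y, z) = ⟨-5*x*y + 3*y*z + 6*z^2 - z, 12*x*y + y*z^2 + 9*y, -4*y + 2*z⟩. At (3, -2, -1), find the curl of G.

(-8, -19, -6)

(∇×G)₁ = ∂G₃/∂y − ∂G₂/∂z = -2*y*z - 4
(∇×G)₂ = ∂G₁/∂z − ∂G₃/∂x = 3*y + 12*z - 1
(∇×G)₃ = ∂G₂/∂x − ∂G₁/∂y = 5*x + 12*y - 3*z
∇×G = (-2*y*z - 4, 3*y + 12*z - 1, 5*x + 12*y - 3*z)
At (3, -2, -1): (-8, -19, -6).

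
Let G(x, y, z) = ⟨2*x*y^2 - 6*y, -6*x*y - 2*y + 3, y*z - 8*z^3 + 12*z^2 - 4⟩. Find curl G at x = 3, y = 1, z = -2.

(-2, 0, -12)

(∇×G)₁ = ∂G₃/∂y − ∂G₂/∂z = z
(∇×G)₂ = ∂G₁/∂z − ∂G₃/∂x = 0
(∇×G)₃ = ∂G₂/∂x − ∂G₁/∂y = -4*x*y - 6*y + 6
∇×G = (z, 0, -4*x*y - 6*y + 6)
At (3, 1, -2): (-2, 0, -12).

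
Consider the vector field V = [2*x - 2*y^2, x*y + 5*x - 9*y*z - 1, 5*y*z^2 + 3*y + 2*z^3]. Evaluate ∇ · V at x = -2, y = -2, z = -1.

∂V₁/∂x = 2
∂V₂/∂y = x - 9*z
∂V₃/∂z = 10*y*z + 6*z^2
∇·V = x + 10*y*z + 6*z^2 - 9*z + 2
At (-2, -2, -1): 35.

35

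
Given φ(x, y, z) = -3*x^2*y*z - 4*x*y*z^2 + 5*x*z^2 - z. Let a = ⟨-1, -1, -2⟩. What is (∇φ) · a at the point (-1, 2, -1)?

∂φ/∂x = -6*x*y*z - 4*y*z^2 + 5*z^2
∂φ/∂y = -3*x^2*z - 4*x*z^2
∂φ/∂z = -3*x^2*y - 8*x*y*z + 10*x*z - 1
∇φ at (-1, 2, -1) = (-15, 7, -13)
∇φ · a = (-15)(-1) + (7)(-1) + (-13)(-2) = 34

34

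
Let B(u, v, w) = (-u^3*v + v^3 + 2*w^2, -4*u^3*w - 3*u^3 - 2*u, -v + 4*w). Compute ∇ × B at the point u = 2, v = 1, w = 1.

(∇×B)₁ = ∂B₃/∂v − ∂B₂/∂w = 4*u^3 - 1
(∇×B)₂ = ∂B₁/∂w − ∂B₃/∂u = 4*w
(∇×B)₃ = ∂B₂/∂u − ∂B₁/∂v = u^3 - 12*u^2*w - 9*u^2 - 3*v^2 - 2
∇×B = (4*u^3 - 1, 4*w, u^3 - 12*u^2*w - 9*u^2 - 3*v^2 - 2)
At (2, 1, 1): (31, 4, -81).

(31, 4, -81)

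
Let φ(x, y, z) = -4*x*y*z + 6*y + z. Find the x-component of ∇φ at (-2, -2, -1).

-8

(∇φ)_1 = ∂φ/∂x = -4*y*z
At (-2, -2, -1): -8.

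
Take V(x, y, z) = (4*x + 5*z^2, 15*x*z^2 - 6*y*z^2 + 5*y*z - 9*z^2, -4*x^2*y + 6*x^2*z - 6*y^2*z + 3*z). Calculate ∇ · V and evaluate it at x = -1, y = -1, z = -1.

∂V₁/∂x = 4
∂V₂/∂y = -6*z^2 + 5*z
∂V₃/∂z = 6*x^2 - 6*y^2 + 3
∇·V = 6*x^2 - 6*y^2 - 6*z^2 + 5*z + 7
At (-1, -1, -1): -4.

-4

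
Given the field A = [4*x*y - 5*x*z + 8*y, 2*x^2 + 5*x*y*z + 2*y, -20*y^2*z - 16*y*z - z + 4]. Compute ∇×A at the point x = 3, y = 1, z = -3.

(∇×A)₁ = ∂A₃/∂y − ∂A₂/∂z = -5*x*y - 40*y*z - 16*z
(∇×A)₂ = ∂A₁/∂z − ∂A₃/∂x = -5*x
(∇×A)₃ = ∂A₂/∂x − ∂A₁/∂y = 5*y*z - 8
∇×A = (-5*x*y - 40*y*z - 16*z, -5*x, 5*y*z - 8)
At (3, 1, -3): (153, -15, -23).

(153, -15, -23)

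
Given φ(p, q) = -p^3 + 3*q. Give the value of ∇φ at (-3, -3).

∂φ/∂p = -3*p^2
∂φ/∂q = 3
∇φ = (-3*p^2, 3)
At (-3, -3): (-27, 3).

(-27, 3)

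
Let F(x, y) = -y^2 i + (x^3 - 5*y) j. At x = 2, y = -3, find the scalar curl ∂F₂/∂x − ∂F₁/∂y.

6

∂F₂/∂x = 3*x^2
∂F₁/∂y = -2*y
Scalar curl = 3*x^2 + 2*y
At (2, -3): 6.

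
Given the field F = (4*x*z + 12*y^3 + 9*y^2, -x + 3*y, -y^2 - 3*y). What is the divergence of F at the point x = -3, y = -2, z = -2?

∂F₁/∂x = 4*z
∂F₂/∂y = 3
∂F₃/∂z = 0
∇·F = 4*z + 3
At (-3, -2, -2): -5.

-5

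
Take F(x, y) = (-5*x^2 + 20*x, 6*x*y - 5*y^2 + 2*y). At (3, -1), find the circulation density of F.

-6

∂F₂/∂x = 6*y
∂F₁/∂y = 0
Scalar curl = 6*y
At (3, -1): -6.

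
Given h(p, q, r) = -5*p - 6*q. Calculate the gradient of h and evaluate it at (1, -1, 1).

∂h/∂p = -5
∂h/∂q = -6
∂h/∂r = 0
∇h = (-5, -6, 0)
At (1, -1, 1): (-5, -6, 0).

(-5, -6, 0)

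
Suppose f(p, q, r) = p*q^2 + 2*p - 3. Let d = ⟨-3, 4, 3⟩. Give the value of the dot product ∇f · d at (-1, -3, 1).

∂f/∂p = q^2 + 2
∂f/∂q = 2*p*q
∂f/∂r = 0
∇f at (-1, -3, 1) = (11, 6, 0)
∇f · d = (11)(-3) + (6)(4) + (0)(3) = -9

-9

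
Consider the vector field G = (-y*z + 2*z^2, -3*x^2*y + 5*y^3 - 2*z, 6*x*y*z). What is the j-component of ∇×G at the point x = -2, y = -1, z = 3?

(∇×G)_2 = ∂G₁/∂z − ∂G₃/∂x
= -y + 4*z − (6*y*z)
= -6*y*z - y + 4*z
At (-2, -1, 3): 31.

31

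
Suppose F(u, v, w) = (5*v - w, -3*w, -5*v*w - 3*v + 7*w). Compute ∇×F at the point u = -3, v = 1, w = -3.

(∇×F)₁ = ∂F₃/∂v − ∂F₂/∂w = -5*w
(∇×F)₂ = ∂F₁/∂w − ∂F₃/∂u = -1
(∇×F)₃ = ∂F₂/∂u − ∂F₁/∂v = -5
∇×F = (-5*w, -1, -5)
At (-3, 1, -3): (15, -1, -5).

(15, -1, -5)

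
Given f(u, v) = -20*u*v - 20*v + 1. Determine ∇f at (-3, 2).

∂f/∂u = -20*v
∂f/∂v = -20*u - 20
∇f = (-20*v, -20*u - 20)
At (-3, 2): (-40, 40).

(-40, 40)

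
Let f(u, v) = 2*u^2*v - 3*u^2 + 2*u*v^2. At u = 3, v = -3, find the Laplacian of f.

-6

∂²f/∂u² = 2*(2*v - 3)
∂²f/∂v² = 4*u
∇²f = 4*u + 4*v - 6
At (3, -3): -6.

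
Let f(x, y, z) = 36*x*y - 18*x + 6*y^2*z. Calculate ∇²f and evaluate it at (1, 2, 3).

∂²f/∂x² = 0
∂²f/∂y² = 12*z
∂²f/∂z² = 0
∇²f = 12*z
At (1, 2, 3): 36.

36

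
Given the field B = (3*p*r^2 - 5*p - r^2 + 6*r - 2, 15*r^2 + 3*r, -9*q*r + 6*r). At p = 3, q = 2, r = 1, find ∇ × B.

(∇×B)₁ = ∂B₃/∂q − ∂B₂/∂r = -39*r - 3
(∇×B)₂ = ∂B₁/∂r − ∂B₃/∂p = 6*p*r - 2*r + 6
(∇×B)₃ = ∂B₂/∂p − ∂B₁/∂q = 0
∇×B = (-39*r - 3, 6*p*r - 2*r + 6, 0)
At (3, 2, 1): (-42, 22, 0).

(-42, 22, 0)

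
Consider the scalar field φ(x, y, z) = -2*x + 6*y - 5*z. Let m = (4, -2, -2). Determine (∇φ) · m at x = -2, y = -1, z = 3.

∂φ/∂x = -2
∂φ/∂y = 6
∂φ/∂z = -5
∇φ at (-2, -1, 3) = (-2, 6, -5)
∇φ · m = (-2)(4) + (6)(-2) + (-5)(-2) = -10

-10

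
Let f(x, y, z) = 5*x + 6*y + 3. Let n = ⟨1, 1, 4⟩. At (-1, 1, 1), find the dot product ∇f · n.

11

∂f/∂x = 5
∂f/∂y = 6
∂f/∂z = 0
∇f at (-1, 1, 1) = (5, 6, 0)
∇f · n = (5)(1) + (6)(1) + (0)(4) = 11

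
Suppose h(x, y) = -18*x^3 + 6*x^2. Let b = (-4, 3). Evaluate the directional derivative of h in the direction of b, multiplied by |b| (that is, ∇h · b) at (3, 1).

1800

∂h/∂x = -54*x^2 + 12*x
∂h/∂y = 0
∇h at (3, 1) = (-450, 0)
∇h · b = (-450)(-4) + (0)(3) = 1800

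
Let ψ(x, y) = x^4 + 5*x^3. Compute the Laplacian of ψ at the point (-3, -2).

∂²ψ/∂x² = 6*x*(2*x + 5)
∂²ψ/∂y² = 0
∇²ψ = 12*x^2 + 30*x
At (-3, -2): 18.

18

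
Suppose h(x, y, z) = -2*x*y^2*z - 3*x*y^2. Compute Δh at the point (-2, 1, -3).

-12

∂²h/∂x² = 0
∂²h/∂y² = -2*x*(2*z + 3)
∂²h/∂z² = 0
∇²h = -4*x*z - 6*x
At (-2, 1, -3): -12.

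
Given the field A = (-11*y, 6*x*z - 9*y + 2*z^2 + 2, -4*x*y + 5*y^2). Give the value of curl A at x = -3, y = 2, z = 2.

(∇×A)₁ = ∂A₃/∂y − ∂A₂/∂z = -10*x + 10*y - 4*z
(∇×A)₂ = ∂A₁/∂z − ∂A₃/∂x = 4*y
(∇×A)₃ = ∂A₂/∂x − ∂A₁/∂y = 6*z + 11
∇×A = (-10*x + 10*y - 4*z, 4*y, 6*z + 11)
At (-3, 2, 2): (42, 8, 23).

(42, 8, 23)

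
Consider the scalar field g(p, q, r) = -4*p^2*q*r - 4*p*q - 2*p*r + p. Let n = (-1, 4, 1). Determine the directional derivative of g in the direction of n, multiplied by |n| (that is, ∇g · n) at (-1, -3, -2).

-3

∂g/∂p = -8*p*q*r - 4*q - 2*r + 1
∂g/∂q = -4*p^2*r - 4*p
∂g/∂r = -4*p^2*q - 2*p
∇g at (-1, -3, -2) = (65, 12, 14)
∇g · n = (65)(-1) + (12)(4) + (14)(1) = -3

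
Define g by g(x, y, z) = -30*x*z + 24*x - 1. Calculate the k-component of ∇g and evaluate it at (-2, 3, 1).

60

(∇g)_3 = ∂g/∂z = -30*x
At (-2, 3, 1): 60.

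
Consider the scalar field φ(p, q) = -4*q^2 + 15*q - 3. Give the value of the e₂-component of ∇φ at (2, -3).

(∇φ)_2 = ∂φ/∂q = -8*q + 15
At (2, -3): 39.

39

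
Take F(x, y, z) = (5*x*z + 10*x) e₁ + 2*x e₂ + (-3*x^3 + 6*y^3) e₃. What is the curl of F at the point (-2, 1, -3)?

(18, 26, 2)

(∇×F)₁ = ∂F₃/∂y − ∂F₂/∂z = 18*y^2
(∇×F)₂ = ∂F₁/∂z − ∂F₃/∂x = 9*x^2 + 5*x
(∇×F)₃ = ∂F₂/∂x − ∂F₁/∂y = 2
∇×F = (18*y^2, 9*x^2 + 5*x, 2)
At (-2, 1, -3): (18, 26, 2).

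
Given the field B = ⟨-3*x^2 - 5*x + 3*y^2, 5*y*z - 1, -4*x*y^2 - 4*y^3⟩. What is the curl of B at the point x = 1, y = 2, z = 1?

(-74, 16, -12)

(∇×B)₁ = ∂B₃/∂y − ∂B₂/∂z = -8*x*y - 12*y^2 - 5*y
(∇×B)₂ = ∂B₁/∂z − ∂B₃/∂x = 4*y^2
(∇×B)₃ = ∂B₂/∂x − ∂B₁/∂y = -6*y
∇×B = (-8*x*y - 12*y^2 - 5*y, 4*y^2, -6*y)
At (1, 2, 1): (-74, 16, -12).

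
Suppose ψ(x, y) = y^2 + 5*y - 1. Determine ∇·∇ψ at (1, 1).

2

∂²ψ/∂x² = 0
∂²ψ/∂y² = 2
∇²ψ = 2
At (1, 1): 2.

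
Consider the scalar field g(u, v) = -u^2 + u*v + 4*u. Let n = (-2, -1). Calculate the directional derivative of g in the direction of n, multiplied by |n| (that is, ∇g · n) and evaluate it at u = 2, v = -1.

∂g/∂u = -2*u + v + 4
∂g/∂v = u
∇g at (2, -1) = (-1, 2)
∇g · n = (-1)(-2) + (2)(-1) = 0

0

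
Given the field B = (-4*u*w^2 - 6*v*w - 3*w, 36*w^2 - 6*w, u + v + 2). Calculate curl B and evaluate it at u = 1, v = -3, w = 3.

(∇×B)₁ = ∂B₃/∂v − ∂B₂/∂w = -72*w + 7
(∇×B)₂ = ∂B₁/∂w − ∂B₃/∂u = -8*u*w - 6*v - 4
(∇×B)₃ = ∂B₂/∂u − ∂B₁/∂v = 6*w
∇×B = (-72*w + 7, -8*u*w - 6*v - 4, 6*w)
At (1, -3, 3): (-209, -10, 18).

(-209, -10, 18)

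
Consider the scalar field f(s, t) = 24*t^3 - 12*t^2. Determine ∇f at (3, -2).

(0, 336)

∂f/∂s = 0
∂f/∂t = 72*t^2 - 24*t
∇f = (0, 72*t^2 - 24*t)
At (3, -2): (0, 336).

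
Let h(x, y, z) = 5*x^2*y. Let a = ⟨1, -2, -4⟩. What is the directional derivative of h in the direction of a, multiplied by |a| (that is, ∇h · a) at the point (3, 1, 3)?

-60

∂h/∂x = 10*x*y
∂h/∂y = 5*x^2
∂h/∂z = 0
∇h at (3, 1, 3) = (30, 45, 0)
∇h · a = (30)(1) + (45)(-2) + (0)(-4) = -60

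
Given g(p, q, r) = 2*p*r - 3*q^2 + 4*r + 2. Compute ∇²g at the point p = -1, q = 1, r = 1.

-6

∂²g/∂p² = 0
∂²g/∂q² = -6
∂²g/∂r² = 0
∇²g = -6
At (-1, 1, 1): -6.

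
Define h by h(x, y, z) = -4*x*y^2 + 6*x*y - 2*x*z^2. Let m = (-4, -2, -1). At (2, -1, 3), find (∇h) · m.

80

∂h/∂x = -4*y^2 + 6*y - 2*z^2
∂h/∂y = -8*x*y + 6*x
∂h/∂z = -4*x*z
∇h at (2, -1, 3) = (-28, 28, -24)
∇h · m = (-28)(-4) + (28)(-2) + (-24)(-1) = 80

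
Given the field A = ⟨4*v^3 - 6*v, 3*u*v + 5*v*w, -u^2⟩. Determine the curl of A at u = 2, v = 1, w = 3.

(-5, 4, -3)

(∇×A)₁ = ∂A₃/∂v − ∂A₂/∂w = -5*v
(∇×A)₂ = ∂A₁/∂w − ∂A₃/∂u = 2*u
(∇×A)₃ = ∂A₂/∂u − ∂A₁/∂v = -12*v^2 + 3*v + 6
∇×A = (-5*v, 2*u, -12*v^2 + 3*v + 6)
At (2, 1, 3): (-5, 4, -3).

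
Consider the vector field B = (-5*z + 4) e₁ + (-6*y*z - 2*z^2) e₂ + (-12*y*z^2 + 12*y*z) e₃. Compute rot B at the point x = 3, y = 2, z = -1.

(-16, -5, 0)

(∇×B)₁ = ∂B₃/∂y − ∂B₂/∂z = 6*y - 12*z^2 + 16*z
(∇×B)₂ = ∂B₁/∂z − ∂B₃/∂x = -5
(∇×B)₃ = ∂B₂/∂x − ∂B₁/∂y = 0
∇×B = (6*y - 12*z^2 + 16*z, -5, 0)
At (3, 2, -1): (-16, -5, 0).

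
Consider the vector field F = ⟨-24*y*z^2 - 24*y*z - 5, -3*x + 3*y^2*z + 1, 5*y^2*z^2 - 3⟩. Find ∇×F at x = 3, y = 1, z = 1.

(7, -72, 45)

(∇×F)₁ = ∂F₃/∂y − ∂F₂/∂z = -3*y^2 + 10*y*z^2
(∇×F)₂ = ∂F₁/∂z − ∂F₃/∂x = -48*y*z - 24*y
(∇×F)₃ = ∂F₂/∂x − ∂F₁/∂y = 24*z^2 + 24*z - 3
∇×F = (-3*y^2 + 10*y*z^2, -48*y*z - 24*y, 24*z^2 + 24*z - 3)
At (3, 1, 1): (7, -72, 45).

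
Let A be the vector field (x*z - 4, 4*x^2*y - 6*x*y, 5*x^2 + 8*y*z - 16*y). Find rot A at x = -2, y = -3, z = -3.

(-40, 18, 66)

(∇×A)₁ = ∂A₃/∂y − ∂A₂/∂z = 8*z - 16
(∇×A)₂ = ∂A₁/∂z − ∂A₃/∂x = -9*x
(∇×A)₃ = ∂A₂/∂x − ∂A₁/∂y = 8*x*y - 6*y
∇×A = (8*z - 16, -9*x, 8*x*y - 6*y)
At (-2, -3, -3): (-40, 18, 66).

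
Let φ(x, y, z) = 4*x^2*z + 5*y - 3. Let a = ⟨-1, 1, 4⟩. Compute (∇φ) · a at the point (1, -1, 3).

∂φ/∂x = 8*x*z
∂φ/∂y = 5
∂φ/∂z = 4*x^2
∇φ at (1, -1, 3) = (24, 5, 4)
∇φ · a = (24)(-1) + (5)(1) + (4)(4) = -3

-3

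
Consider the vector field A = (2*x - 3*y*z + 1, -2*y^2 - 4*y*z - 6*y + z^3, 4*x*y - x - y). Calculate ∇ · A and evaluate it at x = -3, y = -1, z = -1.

∂A₁/∂x = 2
∂A₂/∂y = -4*y - 4*z - 6
∂A₃/∂z = 0
∇·A = -4*y - 4*z - 4
At (-3, -1, -1): 4.

4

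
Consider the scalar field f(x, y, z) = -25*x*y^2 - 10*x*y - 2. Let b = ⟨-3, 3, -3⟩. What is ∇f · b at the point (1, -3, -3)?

∂f/∂x = -25*y^2 - 10*y
∂f/∂y = -50*x*y - 10*x
∂f/∂z = 0
∇f at (1, -3, -3) = (-195, 140, 0)
∇f · b = (-195)(-3) + (140)(3) + (0)(-3) = 1005

1005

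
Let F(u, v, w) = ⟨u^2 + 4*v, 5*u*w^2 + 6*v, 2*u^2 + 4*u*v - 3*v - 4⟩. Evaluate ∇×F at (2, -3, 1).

(∇×F)₁ = ∂F₃/∂v − ∂F₂/∂w = -10*u*w + 4*u - 3
(∇×F)₂ = ∂F₁/∂w − ∂F₃/∂u = -4*u - 4*v
(∇×F)₃ = ∂F₂/∂u − ∂F₁/∂v = 5*w^2 - 4
∇×F = (-10*u*w + 4*u - 3, -4*u - 4*v, 5*w^2 - 4)
At (2, -3, 1): (-15, 4, 1).

(-15, 4, 1)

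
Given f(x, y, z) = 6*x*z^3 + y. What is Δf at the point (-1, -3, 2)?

∂²f/∂x² = 0
∂²f/∂y² = 0
∂²f/∂z² = 36*x*z
∇²f = 36*x*z
At (-1, -3, 2): -72.

-72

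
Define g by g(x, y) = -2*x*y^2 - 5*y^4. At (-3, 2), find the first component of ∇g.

(∇g)_1 = ∂g/∂x = -2*y^2
At (-3, 2): -8.

-8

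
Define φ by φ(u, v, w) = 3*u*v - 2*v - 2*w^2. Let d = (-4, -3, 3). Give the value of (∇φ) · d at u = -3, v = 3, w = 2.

∂φ/∂u = 3*v
∂φ/∂v = 3*u - 2
∂φ/∂w = -4*w
∇φ at (-3, 3, 2) = (9, -11, -8)
∇φ · d = (9)(-4) + (-11)(-3) + (-8)(3) = -27

-27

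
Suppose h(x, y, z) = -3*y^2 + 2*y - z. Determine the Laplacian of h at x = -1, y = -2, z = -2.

-6

∂²h/∂x² = 0
∂²h/∂y² = -6
∂²h/∂z² = 0
∇²h = -6
At (-1, -2, -2): -6.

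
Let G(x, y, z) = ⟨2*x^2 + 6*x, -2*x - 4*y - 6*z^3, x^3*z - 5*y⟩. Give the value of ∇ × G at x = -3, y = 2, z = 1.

(13, -27, -2)

(∇×G)₁ = ∂G₃/∂y − ∂G₂/∂z = 18*z^2 - 5
(∇×G)₂ = ∂G₁/∂z − ∂G₃/∂x = -3*x^2*z
(∇×G)₃ = ∂G₂/∂x − ∂G₁/∂y = -2
∇×G = (18*z^2 - 5, -3*x^2*z, -2)
At (-3, 2, 1): (13, -27, -2).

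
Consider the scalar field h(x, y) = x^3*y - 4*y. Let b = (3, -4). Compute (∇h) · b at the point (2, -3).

-124

∂h/∂x = 3*x^2*y
∂h/∂y = x^3 - 4
∇h at (2, -3) = (-36, 4)
∇h · b = (-36)(3) + (4)(-4) = -124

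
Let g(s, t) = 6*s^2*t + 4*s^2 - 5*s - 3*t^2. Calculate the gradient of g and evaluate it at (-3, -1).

(7, 60)

∂g/∂s = 12*s*t + 8*s - 5
∂g/∂t = 6*s^2 - 6*t
∇g = (12*s*t + 8*s - 5, 6*s^2 - 6*t)
At (-3, -1): (7, 60).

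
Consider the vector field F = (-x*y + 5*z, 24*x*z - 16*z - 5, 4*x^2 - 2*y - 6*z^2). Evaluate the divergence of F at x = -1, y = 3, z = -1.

9

∂F₁/∂x = -y
∂F₂/∂y = 0
∂F₃/∂z = -12*z
∇·F = -y - 12*z
At (-1, 3, -1): 9.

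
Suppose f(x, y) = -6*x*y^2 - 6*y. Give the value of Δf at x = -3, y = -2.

∂²f/∂x² = 0
∂²f/∂y² = -12*x
∇²f = -12*x
At (-3, -2): 36.

36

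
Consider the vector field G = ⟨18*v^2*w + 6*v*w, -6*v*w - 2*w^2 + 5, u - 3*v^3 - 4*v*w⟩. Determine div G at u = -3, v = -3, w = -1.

18

∂G₁/∂u = 0
∂G₂/∂v = -6*w
∂G₃/∂w = -4*v
∇·G = -4*v - 6*w
At (-3, -3, -1): 18.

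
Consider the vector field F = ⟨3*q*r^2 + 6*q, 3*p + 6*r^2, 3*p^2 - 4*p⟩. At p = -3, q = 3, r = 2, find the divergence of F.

∂F₁/∂p = 0
∂F₂/∂q = 0
∂F₃/∂r = 0
∇·F = 0
At (-3, 3, 2): 0.

0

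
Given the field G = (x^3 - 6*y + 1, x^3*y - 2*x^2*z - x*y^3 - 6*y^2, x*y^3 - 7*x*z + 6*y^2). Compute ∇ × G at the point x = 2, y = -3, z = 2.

(26, 41, -19)

(∇×G)₁ = ∂G₃/∂y − ∂G₂/∂z = 2*x^2 + 3*x*y^2 + 12*y
(∇×G)₂ = ∂G₁/∂z − ∂G₃/∂x = -y^3 + 7*z
(∇×G)₃ = ∂G₂/∂x − ∂G₁/∂y = 3*x^2*y - 4*x*z - y^3 + 6
∇×G = (2*x^2 + 3*x*y^2 + 12*y, -y^3 + 7*z, 3*x^2*y - 4*x*z - y^3 + 6)
At (2, -3, 2): (26, 41, -19).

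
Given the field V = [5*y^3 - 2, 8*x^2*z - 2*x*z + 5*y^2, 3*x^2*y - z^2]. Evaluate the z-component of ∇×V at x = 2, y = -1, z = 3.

(∇×V)_3 = ∂V₂/∂x − ∂V₁/∂y
= 16*x*z - 2*z − (15*y^2)
= 16*x*z - 15*y^2 - 2*z
At (2, -1, 3): 75.

75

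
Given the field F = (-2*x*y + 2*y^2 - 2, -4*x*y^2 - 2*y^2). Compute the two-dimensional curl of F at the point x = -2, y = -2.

∂F₂/∂x = -4*y^2
∂F₁/∂y = -2*x + 4*y
Scalar curl = 2*x - 4*y^2 - 4*y
At (-2, -2): -12.

-12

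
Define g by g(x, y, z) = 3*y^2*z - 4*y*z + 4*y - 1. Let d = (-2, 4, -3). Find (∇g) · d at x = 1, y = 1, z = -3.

∂g/∂x = 0
∂g/∂y = 6*y*z - 4*z + 4
∂g/∂z = 3*y^2 - 4*y
∇g at (1, 1, -3) = (0, -2, -1)
∇g · d = (0)(-2) + (-2)(4) + (-1)(-3) = -5

-5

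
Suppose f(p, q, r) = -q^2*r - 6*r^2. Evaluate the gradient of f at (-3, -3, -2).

∂f/∂p = 0
∂f/∂q = -2*q*r
∂f/∂r = -q^2 - 12*r
∇f = (0, -2*q*r, -q^2 - 12*r)
At (-3, -3, -2): (0, -12, 15).

(0, -12, 15)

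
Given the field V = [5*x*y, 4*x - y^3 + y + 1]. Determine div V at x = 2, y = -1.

∂V₁/∂x = 5*y
∂V₂/∂y = -3*y^2 + 1
∇·V = -3*y^2 + 5*y + 1
At (2, -1): -7.

-7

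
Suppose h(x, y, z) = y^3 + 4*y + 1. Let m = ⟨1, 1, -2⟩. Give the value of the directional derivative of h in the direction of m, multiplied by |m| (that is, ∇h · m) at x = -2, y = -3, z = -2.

31

∂h/∂x = 0
∂h/∂y = 3*y^2 + 4
∂h/∂z = 0
∇h at (-2, -3, -2) = (0, 31, 0)
∇h · m = (0)(1) + (31)(1) + (0)(-2) = 31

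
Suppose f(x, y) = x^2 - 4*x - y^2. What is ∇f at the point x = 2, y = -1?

∂f/∂x = 2*x - 4
∂f/∂y = -2*y
∇f = (2*x - 4, -2*y)
At (2, -1): (0, 2).

(0, 2)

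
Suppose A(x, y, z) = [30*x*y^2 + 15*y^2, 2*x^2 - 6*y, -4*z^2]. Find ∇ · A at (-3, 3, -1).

∂A₁/∂x = 30*y^2
∂A₂/∂y = -6
∂A₃/∂z = -8*z
∇·A = 30*y^2 - 8*z - 6
At (-3, 3, -1): 272.

272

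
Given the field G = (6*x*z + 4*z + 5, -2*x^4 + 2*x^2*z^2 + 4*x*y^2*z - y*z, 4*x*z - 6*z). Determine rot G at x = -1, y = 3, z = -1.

(∇×G)₁ = ∂G₃/∂y − ∂G₂/∂z = -4*x^2*z - 4*x*y^2 + y
(∇×G)₂ = ∂G₁/∂z − ∂G₃/∂x = 6*x - 4*z + 4
(∇×G)₃ = ∂G₂/∂x − ∂G₁/∂y = -8*x^3 + 4*x*z^2 + 4*y^2*z
∇×G = (-4*x^2*z - 4*x*y^2 + y, 6*x - 4*z + 4, -8*x^3 + 4*x*z^2 + 4*y^2*z)
At (-1, 3, -1): (43, 2, -32).

(43, 2, -32)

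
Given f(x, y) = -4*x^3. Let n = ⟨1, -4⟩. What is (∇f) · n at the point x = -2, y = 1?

-48

∂f/∂x = -12*x^2
∂f/∂y = 0
∇f at (-2, 1) = (-48, 0)
∇f · n = (-48)(1) + (0)(-4) = -48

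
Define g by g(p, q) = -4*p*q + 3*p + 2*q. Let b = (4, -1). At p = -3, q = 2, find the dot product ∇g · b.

-34

∂g/∂p = -4*q + 3
∂g/∂q = -4*p + 2
∇g at (-3, 2) = (-5, 14)
∇g · b = (-5)(4) + (14)(-1) = -34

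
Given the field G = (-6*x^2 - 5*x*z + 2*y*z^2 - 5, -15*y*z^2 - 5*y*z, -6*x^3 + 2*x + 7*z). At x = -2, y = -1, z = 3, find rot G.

(∇×G)₁ = ∂G₃/∂y − ∂G₂/∂z = 30*y*z + 5*y
(∇×G)₂ = ∂G₁/∂z − ∂G₃/∂x = 18*x^2 - 5*x + 4*y*z - 2
(∇×G)₃ = ∂G₂/∂x − ∂G₁/∂y = -2*z^2
∇×G = (30*y*z + 5*y, 18*x^2 - 5*x + 4*y*z - 2, -2*z^2)
At (-2, -1, 3): (-95, 68, -18).

(-95, 68, -18)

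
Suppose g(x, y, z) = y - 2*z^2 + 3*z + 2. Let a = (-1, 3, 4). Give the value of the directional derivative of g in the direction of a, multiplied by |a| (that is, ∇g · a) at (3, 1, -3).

63

∂g/∂x = 0
∂g/∂y = 1
∂g/∂z = -4*z + 3
∇g at (3, 1, -3) = (0, 1, 15)
∇g · a = (0)(-1) + (1)(3) + (15)(4) = 63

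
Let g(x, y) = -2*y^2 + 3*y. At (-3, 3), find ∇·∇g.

∂²g/∂x² = 0
∂²g/∂y² = -4
∇²g = -4
At (-3, 3): -4.

-4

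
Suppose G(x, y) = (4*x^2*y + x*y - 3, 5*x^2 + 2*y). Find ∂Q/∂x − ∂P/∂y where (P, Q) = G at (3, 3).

∂G₂/∂x = 10*x
∂G₁/∂y = 4*x^2 + x
Scalar curl = -4*x^2 + 9*x
At (3, 3): -9.

-9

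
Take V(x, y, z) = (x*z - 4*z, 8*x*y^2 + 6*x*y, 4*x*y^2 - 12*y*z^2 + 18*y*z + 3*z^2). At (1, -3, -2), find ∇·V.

-254

∂V₁/∂x = z
∂V₂/∂y = 16*x*y + 6*x
∂V₃/∂z = -24*y*z + 18*y + 6*z
∇·V = 16*x*y + 6*x - 24*y*z + 18*y + 7*z
At (1, -3, -2): -254.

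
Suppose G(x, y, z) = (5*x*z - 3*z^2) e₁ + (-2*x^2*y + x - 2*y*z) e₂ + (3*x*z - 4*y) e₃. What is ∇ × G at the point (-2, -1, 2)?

(∇×G)₁ = ∂G₃/∂y − ∂G₂/∂z = 2*y - 4
(∇×G)₂ = ∂G₁/∂z − ∂G₃/∂x = 5*x - 9*z
(∇×G)₃ = ∂G₂/∂x − ∂G₁/∂y = -4*x*y + 1
∇×G = (2*y - 4, 5*x - 9*z, -4*x*y + 1)
At (-2, -1, 2): (-6, -28, -7).

(-6, -28, -7)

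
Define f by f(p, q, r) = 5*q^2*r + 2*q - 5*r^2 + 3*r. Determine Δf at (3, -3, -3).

-40

∂²f/∂p² = 0
∂²f/∂q² = 10*r
∂²f/∂r² = -10
∇²f = 10*r - 10
At (3, -3, -3): -40.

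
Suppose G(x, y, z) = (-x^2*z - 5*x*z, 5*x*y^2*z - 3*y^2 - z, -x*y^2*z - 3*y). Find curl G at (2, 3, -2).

(-68, -32, -90)

(∇×G)₁ = ∂G₃/∂y − ∂G₂/∂z = -5*x*y^2 - 2*x*y*z - 2
(∇×G)₂ = ∂G₁/∂z − ∂G₃/∂x = -x^2 - 5*x + y^2*z
(∇×G)₃ = ∂G₂/∂x − ∂G₁/∂y = 5*y^2*z
∇×G = (-5*x*y^2 - 2*x*y*z - 2, -x^2 - 5*x + y^2*z, 5*y^2*z)
At (2, 3, -2): (-68, -32, -90).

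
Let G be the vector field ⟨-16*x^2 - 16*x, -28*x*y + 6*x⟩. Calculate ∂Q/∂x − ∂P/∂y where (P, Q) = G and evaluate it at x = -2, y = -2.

62

∂G₂/∂x = -28*y + 6
∂G₁/∂y = 0
Scalar curl = -28*y + 6
At (-2, -2): 62.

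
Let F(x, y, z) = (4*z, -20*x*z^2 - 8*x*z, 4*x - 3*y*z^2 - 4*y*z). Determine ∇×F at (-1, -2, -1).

(∇×F)₁ = ∂F₃/∂y − ∂F₂/∂z = 40*x*z + 8*x - 3*z^2 - 4*z
(∇×F)₂ = ∂F₁/∂z − ∂F₃/∂x = 0
(∇×F)₃ = ∂F₂/∂x − ∂F₁/∂y = -20*z^2 - 8*z
∇×F = (40*x*z + 8*x - 3*z^2 - 4*z, 0, -20*z^2 - 8*z)
At (-1, -2, -1): (33, 0, -12).

(33, 0, -12)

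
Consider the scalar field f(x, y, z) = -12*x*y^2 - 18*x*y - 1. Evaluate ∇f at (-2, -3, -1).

(-54, -108, 0)

∂f/∂x = -12*y^2 - 18*y
∂f/∂y = -24*x*y - 18*x
∂f/∂z = 0
∇f = (-12*y^2 - 18*y, -24*x*y - 18*x, 0)
At (-2, -3, -1): (-54, -108, 0).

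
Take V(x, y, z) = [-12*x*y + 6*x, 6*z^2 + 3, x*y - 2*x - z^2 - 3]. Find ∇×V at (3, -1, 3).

(-33, 3, 36)

(∇×V)₁ = ∂V₃/∂y − ∂V₂/∂z = x - 12*z
(∇×V)₂ = ∂V₁/∂z − ∂V₃/∂x = -y + 2
(∇×V)₃ = ∂V₂/∂x − ∂V₁/∂y = 12*x
∇×V = (x - 12*z, -y + 2, 12*x)
At (3, -1, 3): (-33, 3, 36).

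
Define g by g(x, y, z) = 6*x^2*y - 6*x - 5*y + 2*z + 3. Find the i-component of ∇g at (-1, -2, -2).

18

(∇g)_1 = ∂g/∂x = 12*x*y - 6
At (-1, -2, -2): 18.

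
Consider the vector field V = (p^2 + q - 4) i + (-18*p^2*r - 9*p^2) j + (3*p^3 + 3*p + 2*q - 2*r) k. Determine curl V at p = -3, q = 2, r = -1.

(∇×V)₁ = ∂V₃/∂q − ∂V₂/∂r = 18*p^2 + 2
(∇×V)₂ = ∂V₁/∂r − ∂V₃/∂p = -9*p^2 - 3
(∇×V)₃ = ∂V₂/∂p − ∂V₁/∂q = -36*p*r - 18*p - 1
∇×V = (18*p^2 + 2, -9*p^2 - 3, -36*p*r - 18*p - 1)
At (-3, 2, -1): (164, -84, -55).

(164, -84, -55)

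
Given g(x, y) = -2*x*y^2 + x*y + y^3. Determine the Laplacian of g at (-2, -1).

∂²g/∂x² = 0
∂²g/∂y² = 2*(-2*x + 3*y)
∇²g = -4*x + 6*y
At (-2, -1): 2.

2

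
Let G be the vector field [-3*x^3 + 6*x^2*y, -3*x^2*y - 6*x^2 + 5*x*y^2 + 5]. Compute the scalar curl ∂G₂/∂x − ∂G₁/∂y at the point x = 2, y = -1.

∂G₂/∂x = -6*x*y - 12*x + 5*y^2
∂G₁/∂y = 6*x^2
Scalar curl = -6*x^2 - 6*x*y - 12*x + 5*y^2
At (2, -1): -31.

-31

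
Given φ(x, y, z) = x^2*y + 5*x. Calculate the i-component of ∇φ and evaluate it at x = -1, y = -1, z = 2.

(∇φ)_1 = ∂φ/∂x = 2*x*y + 5
At (-1, -1, 2): 7.

7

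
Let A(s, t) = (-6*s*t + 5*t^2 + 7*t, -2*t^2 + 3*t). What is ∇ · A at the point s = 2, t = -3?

33

∂A₁/∂s = -6*t
∂A₂/∂t = -4*t + 3
∇·A = -10*t + 3
At (2, -3): 33.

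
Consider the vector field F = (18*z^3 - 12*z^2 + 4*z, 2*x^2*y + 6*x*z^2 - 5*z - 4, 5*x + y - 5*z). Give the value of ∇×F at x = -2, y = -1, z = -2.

(-42, 263, 32)

(∇×F)₁ = ∂F₃/∂y − ∂F₂/∂z = -12*x*z + 6
(∇×F)₂ = ∂F₁/∂z − ∂F₃/∂x = 54*z^2 - 24*z - 1
(∇×F)₃ = ∂F₂/∂x − ∂F₁/∂y = 4*x*y + 6*z^2
∇×F = (-12*x*z + 6, 54*z^2 - 24*z - 1, 4*x*y + 6*z^2)
At (-2, -1, -2): (-42, 263, 32).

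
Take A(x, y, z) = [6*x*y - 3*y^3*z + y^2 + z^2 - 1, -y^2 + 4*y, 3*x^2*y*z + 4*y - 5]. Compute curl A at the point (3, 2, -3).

(-77, 78, -130)

(∇×A)₁ = ∂A₃/∂y − ∂A₂/∂z = 3*x^2*z + 4
(∇×A)₂ = ∂A₁/∂z − ∂A₃/∂x = -6*x*y*z - 3*y^3 + 2*z
(∇×A)₃ = ∂A₂/∂x − ∂A₁/∂y = -6*x + 9*y^2*z - 2*y
∇×A = (3*x^2*z + 4, -6*x*y*z - 3*y^3 + 2*z, -6*x + 9*y^2*z - 2*y)
At (3, 2, -3): (-77, 78, -130).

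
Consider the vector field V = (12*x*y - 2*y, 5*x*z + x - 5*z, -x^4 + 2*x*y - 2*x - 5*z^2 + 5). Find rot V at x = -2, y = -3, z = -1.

(11, -24, 22)

(∇×V)₁ = ∂V₃/∂y − ∂V₂/∂z = -3*x + 5
(∇×V)₂ = ∂V₁/∂z − ∂V₃/∂x = 4*x^3 - 2*y + 2
(∇×V)₃ = ∂V₂/∂x − ∂V₁/∂y = -12*x + 5*z + 3
∇×V = (-3*x + 5, 4*x^3 - 2*y + 2, -12*x + 5*z + 3)
At (-2, -3, -1): (11, -24, 22).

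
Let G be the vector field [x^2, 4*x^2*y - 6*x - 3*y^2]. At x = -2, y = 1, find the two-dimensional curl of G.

∂G₂/∂x = 8*x*y - 6
∂G₁/∂y = 0
Scalar curl = 8*x*y - 6
At (-2, 1): -22.

-22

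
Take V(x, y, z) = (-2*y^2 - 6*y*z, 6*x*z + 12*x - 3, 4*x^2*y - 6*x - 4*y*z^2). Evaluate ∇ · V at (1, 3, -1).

∂V₁/∂x = 0
∂V₂/∂y = 0
∂V₃/∂z = -8*y*z
∇·V = -8*y*z
At (1, 3, -1): 24.

24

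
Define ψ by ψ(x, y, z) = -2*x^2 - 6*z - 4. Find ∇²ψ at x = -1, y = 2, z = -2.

-4

∂²ψ/∂x² = -4
∂²ψ/∂y² = 0
∂²ψ/∂z² = 0
∇²ψ = -4
At (-1, 2, -2): -4.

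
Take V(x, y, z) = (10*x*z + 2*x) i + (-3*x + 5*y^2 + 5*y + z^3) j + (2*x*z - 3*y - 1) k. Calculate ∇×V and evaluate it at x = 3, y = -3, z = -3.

(∇×V)₁ = ∂V₃/∂y − ∂V₂/∂z = -3*z^2 - 3
(∇×V)₂ = ∂V₁/∂z − ∂V₃/∂x = 10*x - 2*z
(∇×V)₃ = ∂V₂/∂x − ∂V₁/∂y = -3
∇×V = (-3*z^2 - 3, 10*x - 2*z, -3)
At (3, -3, -3): (-30, 36, -3).

(-30, 36, -3)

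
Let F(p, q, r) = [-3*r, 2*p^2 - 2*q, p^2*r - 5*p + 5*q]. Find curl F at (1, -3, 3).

(5, -4, 4)

(∇×F)₁ = ∂F₃/∂q − ∂F₂/∂r = 5
(∇×F)₂ = ∂F₁/∂r − ∂F₃/∂p = -2*p*r + 2
(∇×F)₃ = ∂F₂/∂p − ∂F₁/∂q = 4*p
∇×F = (5, -2*p*r + 2, 4*p)
At (1, -3, 3): (5, -4, 4).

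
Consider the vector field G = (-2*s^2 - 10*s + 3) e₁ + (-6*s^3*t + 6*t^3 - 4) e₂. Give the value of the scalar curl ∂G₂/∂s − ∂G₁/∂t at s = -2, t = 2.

∂G₂/∂s = -18*s^2*t
∂G₁/∂t = 0
Scalar curl = -18*s^2*t
At (-2, 2): -144.

-144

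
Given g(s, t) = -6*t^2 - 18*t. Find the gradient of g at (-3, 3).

(0, -54)

∂g/∂s = 0
∂g/∂t = -12*t - 18
∇g = (0, -12*t - 18)
At (-3, 3): (0, -54).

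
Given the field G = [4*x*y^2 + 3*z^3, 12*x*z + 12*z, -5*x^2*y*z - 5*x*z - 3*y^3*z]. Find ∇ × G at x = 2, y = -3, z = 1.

(∇×G)₁ = ∂G₃/∂y − ∂G₂/∂z = -5*x^2*z - 12*x - 9*y^2*z - 12
(∇×G)₂ = ∂G₁/∂z − ∂G₃/∂x = 10*x*y*z + 9*z^2 + 5*z
(∇×G)₃ = ∂G₂/∂x − ∂G₁/∂y = -8*x*y + 12*z
∇×G = (-5*x^2*z - 12*x - 9*y^2*z - 12, 10*x*y*z + 9*z^2 + 5*z, -8*x*y + 12*z)
At (2, -3, 1): (-137, -46, 60).

(-137, -46, 60)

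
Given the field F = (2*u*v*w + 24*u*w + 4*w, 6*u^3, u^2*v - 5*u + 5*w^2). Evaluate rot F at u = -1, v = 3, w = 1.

(1, -15, 20)

(∇×F)₁ = ∂F₃/∂v − ∂F₂/∂w = u^2
(∇×F)₂ = ∂F₁/∂w − ∂F₃/∂u = 24*u + 9
(∇×F)₃ = ∂F₂/∂u − ∂F₁/∂v = 18*u^2 - 2*u*w
∇×F = (u^2, 24*u + 9, 18*u^2 - 2*u*w)
At (-1, 3, 1): (1, -15, 20).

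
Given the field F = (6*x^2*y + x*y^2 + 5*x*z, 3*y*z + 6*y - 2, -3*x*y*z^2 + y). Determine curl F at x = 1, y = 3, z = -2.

(∇×F)₁ = ∂F₃/∂y − ∂F₂/∂z = -3*x*z^2 - 3*y + 1
(∇×F)₂ = ∂F₁/∂z − ∂F₃/∂x = 5*x + 3*y*z^2
(∇×F)₃ = ∂F₂/∂x − ∂F₁/∂y = -6*x^2 - 2*x*y
∇×F = (-3*x*z^2 - 3*y + 1, 5*x + 3*y*z^2, -6*x^2 - 2*x*y)
At (1, 3, -2): (-20, 41, -12).

(-20, 41, -12)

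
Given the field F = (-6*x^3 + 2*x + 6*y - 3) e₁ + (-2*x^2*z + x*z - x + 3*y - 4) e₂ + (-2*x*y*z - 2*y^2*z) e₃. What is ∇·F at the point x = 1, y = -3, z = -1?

-25

∂F₁/∂x = -18*x^2 + 2
∂F₂/∂y = 3
∂F₃/∂z = -2*x*y - 2*y^2
∇·F = -18*x^2 - 2*x*y - 2*y^2 + 5
At (1, -3, -1): -25.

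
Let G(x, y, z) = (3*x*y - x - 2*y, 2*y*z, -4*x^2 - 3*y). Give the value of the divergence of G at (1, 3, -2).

∂G₁/∂x = 3*y - 1
∂G₂/∂y = 2*z
∂G₃/∂z = 0
∇·G = 3*y + 2*z - 1
At (1, 3, -2): 4.

4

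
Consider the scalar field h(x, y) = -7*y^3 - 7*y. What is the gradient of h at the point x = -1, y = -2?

∂h/∂x = 0
∂h/∂y = -21*y^2 - 7
∇h = (0, -21*y^2 - 7)
At (-1, -2): (0, -91).

(0, -91)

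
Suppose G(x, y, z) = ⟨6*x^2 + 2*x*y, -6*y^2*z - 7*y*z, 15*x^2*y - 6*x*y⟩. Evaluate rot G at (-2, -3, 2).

(∇×G)₁ = ∂G₃/∂y − ∂G₂/∂z = 15*x^2 - 6*x + 6*y^2 + 7*y
(∇×G)₂ = ∂G₁/∂z − ∂G₃/∂x = -30*x*y + 6*y
(∇×G)₃ = ∂G₂/∂x − ∂G₁/∂y = -2*x
∇×G = (15*x^2 - 6*x + 6*y^2 + 7*y, -30*x*y + 6*y, -2*x)
At (-2, -3, 2): (105, -198, 4).

(105, -198, 4)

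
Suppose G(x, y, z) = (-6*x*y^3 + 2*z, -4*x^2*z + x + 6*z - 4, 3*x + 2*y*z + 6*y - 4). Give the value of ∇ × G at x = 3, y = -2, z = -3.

(∇×G)₁ = ∂G₃/∂y − ∂G₂/∂z = 4*x^2 + 2*z
(∇×G)₂ = ∂G₁/∂z − ∂G₃/∂x = -1
(∇×G)₃ = ∂G₂/∂x − ∂G₁/∂y = 18*x*y^2 - 8*x*z + 1
∇×G = (4*x^2 + 2*z, -1, 18*x*y^2 - 8*x*z + 1)
At (3, -2, -3): (30, -1, 289).

(30, -1, 289)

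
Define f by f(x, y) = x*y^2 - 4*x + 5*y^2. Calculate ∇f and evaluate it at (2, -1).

∂f/∂x = y^2 - 4
∂f/∂y = 2*x*y + 10*y
∇f = (y^2 - 4, 2*x*y + 10*y)
At (2, -1): (-3, -14).

(-3, -14)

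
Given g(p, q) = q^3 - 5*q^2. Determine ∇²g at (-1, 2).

∂²g/∂p² = 0
∂²g/∂q² = 2*(3*q - 5)
∇²g = 6*q - 10
At (-1, 2): 2.

2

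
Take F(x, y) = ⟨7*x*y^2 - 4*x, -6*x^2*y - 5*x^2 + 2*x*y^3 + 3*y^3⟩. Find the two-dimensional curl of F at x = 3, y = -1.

46

∂F₂/∂x = -12*x*y - 10*x + 2*y^3
∂F₁/∂y = 14*x*y
Scalar curl = -26*x*y - 10*x + 2*y^3
At (3, -1): 46.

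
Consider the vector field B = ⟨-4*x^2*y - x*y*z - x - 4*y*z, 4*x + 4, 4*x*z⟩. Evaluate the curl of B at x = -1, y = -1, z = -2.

(0, 11, 2)

(∇×B)₁ = ∂B₃/∂y − ∂B₂/∂z = 0
(∇×B)₂ = ∂B₁/∂z − ∂B₃/∂x = -x*y - 4*y - 4*z
(∇×B)₃ = ∂B₂/∂x − ∂B₁/∂y = 4*x^2 + x*z + 4*z + 4
∇×B = (0, -x*y - 4*y - 4*z, 4*x^2 + x*z + 4*z + 4)
At (-1, -1, -2): (0, 11, 2).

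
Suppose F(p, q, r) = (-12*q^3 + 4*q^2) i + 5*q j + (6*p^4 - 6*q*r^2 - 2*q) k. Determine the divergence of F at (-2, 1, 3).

∂F₁/∂p = 0
∂F₂/∂q = 5
∂F₃/∂r = -12*q*r
∇·F = -12*q*r + 5
At (-2, 1, 3): -31.

-31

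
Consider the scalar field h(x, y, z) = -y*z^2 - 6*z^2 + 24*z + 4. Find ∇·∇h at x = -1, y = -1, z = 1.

-10

∂²h/∂x² = 0
∂²h/∂y² = 0
∂²h/∂z² = -2*(y + 6)
∇²h = -2*y - 12
At (-1, -1, 1): -10.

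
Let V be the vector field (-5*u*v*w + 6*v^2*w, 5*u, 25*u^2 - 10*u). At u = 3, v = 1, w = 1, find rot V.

(∇×V)₁ = ∂V₃/∂v − ∂V₂/∂w = 0
(∇×V)₂ = ∂V₁/∂w − ∂V₃/∂u = -5*u*v - 50*u + 6*v^2 + 10
(∇×V)₃ = ∂V₂/∂u − ∂V₁/∂v = 5*u*w - 12*v*w + 5
∇×V = (0, -5*u*v - 50*u + 6*v^2 + 10, 5*u*w - 12*v*w + 5)
At (3, 1, 1): (0, -149, 8).

(0, -149, 8)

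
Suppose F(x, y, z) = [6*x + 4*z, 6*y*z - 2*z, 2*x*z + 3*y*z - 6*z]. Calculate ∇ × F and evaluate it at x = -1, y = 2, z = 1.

(-7, 2, 0)

(∇×F)₁ = ∂F₃/∂y − ∂F₂/∂z = -6*y + 3*z + 2
(∇×F)₂ = ∂F₁/∂z − ∂F₃/∂x = -2*z + 4
(∇×F)₃ = ∂F₂/∂x − ∂F₁/∂y = 0
∇×F = (-6*y + 3*z + 2, -2*z + 4, 0)
At (-1, 2, 1): (-7, 2, 0).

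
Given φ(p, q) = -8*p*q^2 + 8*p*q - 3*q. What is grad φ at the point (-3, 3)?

(-48, 117)

∂φ/∂p = -8*q^2 + 8*q
∂φ/∂q = -16*p*q + 8*p - 3
∇φ = (-8*q^2 + 8*q, -16*p*q + 8*p - 3)
At (-3, 3): (-48, 117).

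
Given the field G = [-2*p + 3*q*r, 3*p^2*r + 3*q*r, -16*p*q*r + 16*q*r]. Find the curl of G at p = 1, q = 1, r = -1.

(-6, -13, -3)

(∇×G)₁ = ∂G₃/∂q − ∂G₂/∂r = -3*p^2 - 16*p*r - 3*q + 16*r
(∇×G)₂ = ∂G₁/∂r − ∂G₃/∂p = 16*q*r + 3*q
(∇×G)₃ = ∂G₂/∂p − ∂G₁/∂q = 6*p*r - 3*r
∇×G = (-3*p^2 - 16*p*r - 3*q + 16*r, 16*q*r + 3*q, 6*p*r - 3*r)
At (1, 1, -1): (-6, -13, -3).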